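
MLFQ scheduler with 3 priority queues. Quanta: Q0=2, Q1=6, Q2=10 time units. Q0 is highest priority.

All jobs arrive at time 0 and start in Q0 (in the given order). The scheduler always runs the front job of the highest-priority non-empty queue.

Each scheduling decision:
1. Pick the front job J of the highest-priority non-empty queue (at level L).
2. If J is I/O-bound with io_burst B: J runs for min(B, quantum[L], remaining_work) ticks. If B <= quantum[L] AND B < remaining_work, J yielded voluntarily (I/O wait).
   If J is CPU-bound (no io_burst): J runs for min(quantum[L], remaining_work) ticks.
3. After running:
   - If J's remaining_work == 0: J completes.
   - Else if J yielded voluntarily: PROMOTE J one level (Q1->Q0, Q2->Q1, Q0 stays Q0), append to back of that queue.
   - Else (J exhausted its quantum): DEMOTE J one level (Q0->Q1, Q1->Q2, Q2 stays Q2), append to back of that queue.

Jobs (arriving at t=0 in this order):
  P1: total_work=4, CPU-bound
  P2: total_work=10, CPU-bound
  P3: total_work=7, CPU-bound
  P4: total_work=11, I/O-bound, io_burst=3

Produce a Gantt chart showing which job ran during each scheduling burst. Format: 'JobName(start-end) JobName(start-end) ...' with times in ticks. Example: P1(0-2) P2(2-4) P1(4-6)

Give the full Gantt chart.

t=0-2: P1@Q0 runs 2, rem=2, quantum used, demote→Q1. Q0=[P2,P3,P4] Q1=[P1] Q2=[]
t=2-4: P2@Q0 runs 2, rem=8, quantum used, demote→Q1. Q0=[P3,P4] Q1=[P1,P2] Q2=[]
t=4-6: P3@Q0 runs 2, rem=5, quantum used, demote→Q1. Q0=[P4] Q1=[P1,P2,P3] Q2=[]
t=6-8: P4@Q0 runs 2, rem=9, quantum used, demote→Q1. Q0=[] Q1=[P1,P2,P3,P4] Q2=[]
t=8-10: P1@Q1 runs 2, rem=0, completes. Q0=[] Q1=[P2,P3,P4] Q2=[]
t=10-16: P2@Q1 runs 6, rem=2, quantum used, demote→Q2. Q0=[] Q1=[P3,P4] Q2=[P2]
t=16-21: P3@Q1 runs 5, rem=0, completes. Q0=[] Q1=[P4] Q2=[P2]
t=21-24: P4@Q1 runs 3, rem=6, I/O yield, promote→Q0. Q0=[P4] Q1=[] Q2=[P2]
t=24-26: P4@Q0 runs 2, rem=4, quantum used, demote→Q1. Q0=[] Q1=[P4] Q2=[P2]
t=26-29: P4@Q1 runs 3, rem=1, I/O yield, promote→Q0. Q0=[P4] Q1=[] Q2=[P2]
t=29-30: P4@Q0 runs 1, rem=0, completes. Q0=[] Q1=[] Q2=[P2]
t=30-32: P2@Q2 runs 2, rem=0, completes. Q0=[] Q1=[] Q2=[]

Answer: P1(0-2) P2(2-4) P3(4-6) P4(6-8) P1(8-10) P2(10-16) P3(16-21) P4(21-24) P4(24-26) P4(26-29) P4(29-30) P2(30-32)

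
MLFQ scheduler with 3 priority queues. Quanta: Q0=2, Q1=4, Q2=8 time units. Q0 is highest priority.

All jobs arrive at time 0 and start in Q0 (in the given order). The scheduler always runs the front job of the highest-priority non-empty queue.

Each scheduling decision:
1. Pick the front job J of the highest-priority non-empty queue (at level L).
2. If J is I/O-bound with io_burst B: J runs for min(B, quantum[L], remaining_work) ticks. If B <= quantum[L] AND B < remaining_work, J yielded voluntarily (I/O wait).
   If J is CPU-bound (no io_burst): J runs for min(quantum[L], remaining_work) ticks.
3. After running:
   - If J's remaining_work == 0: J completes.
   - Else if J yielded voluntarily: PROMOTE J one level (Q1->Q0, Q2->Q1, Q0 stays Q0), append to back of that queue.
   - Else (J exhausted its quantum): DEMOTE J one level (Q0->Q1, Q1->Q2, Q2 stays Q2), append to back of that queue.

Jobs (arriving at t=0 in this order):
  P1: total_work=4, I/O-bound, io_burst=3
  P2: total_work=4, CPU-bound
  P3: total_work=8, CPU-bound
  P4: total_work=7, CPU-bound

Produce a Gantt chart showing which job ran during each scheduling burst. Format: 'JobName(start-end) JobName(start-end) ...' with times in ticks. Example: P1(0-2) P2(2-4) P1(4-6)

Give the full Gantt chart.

t=0-2: P1@Q0 runs 2, rem=2, quantum used, demote→Q1. Q0=[P2,P3,P4] Q1=[P1] Q2=[]
t=2-4: P2@Q0 runs 2, rem=2, quantum used, demote→Q1. Q0=[P3,P4] Q1=[P1,P2] Q2=[]
t=4-6: P3@Q0 runs 2, rem=6, quantum used, demote→Q1. Q0=[P4] Q1=[P1,P2,P3] Q2=[]
t=6-8: P4@Q0 runs 2, rem=5, quantum used, demote→Q1. Q0=[] Q1=[P1,P2,P3,P4] Q2=[]
t=8-10: P1@Q1 runs 2, rem=0, completes. Q0=[] Q1=[P2,P3,P4] Q2=[]
t=10-12: P2@Q1 runs 2, rem=0, completes. Q0=[] Q1=[P3,P4] Q2=[]
t=12-16: P3@Q1 runs 4, rem=2, quantum used, demote→Q2. Q0=[] Q1=[P4] Q2=[P3]
t=16-20: P4@Q1 runs 4, rem=1, quantum used, demote→Q2. Q0=[] Q1=[] Q2=[P3,P4]
t=20-22: P3@Q2 runs 2, rem=0, completes. Q0=[] Q1=[] Q2=[P4]
t=22-23: P4@Q2 runs 1, rem=0, completes. Q0=[] Q1=[] Q2=[]

Answer: P1(0-2) P2(2-4) P3(4-6) P4(6-8) P1(8-10) P2(10-12) P3(12-16) P4(16-20) P3(20-22) P4(22-23)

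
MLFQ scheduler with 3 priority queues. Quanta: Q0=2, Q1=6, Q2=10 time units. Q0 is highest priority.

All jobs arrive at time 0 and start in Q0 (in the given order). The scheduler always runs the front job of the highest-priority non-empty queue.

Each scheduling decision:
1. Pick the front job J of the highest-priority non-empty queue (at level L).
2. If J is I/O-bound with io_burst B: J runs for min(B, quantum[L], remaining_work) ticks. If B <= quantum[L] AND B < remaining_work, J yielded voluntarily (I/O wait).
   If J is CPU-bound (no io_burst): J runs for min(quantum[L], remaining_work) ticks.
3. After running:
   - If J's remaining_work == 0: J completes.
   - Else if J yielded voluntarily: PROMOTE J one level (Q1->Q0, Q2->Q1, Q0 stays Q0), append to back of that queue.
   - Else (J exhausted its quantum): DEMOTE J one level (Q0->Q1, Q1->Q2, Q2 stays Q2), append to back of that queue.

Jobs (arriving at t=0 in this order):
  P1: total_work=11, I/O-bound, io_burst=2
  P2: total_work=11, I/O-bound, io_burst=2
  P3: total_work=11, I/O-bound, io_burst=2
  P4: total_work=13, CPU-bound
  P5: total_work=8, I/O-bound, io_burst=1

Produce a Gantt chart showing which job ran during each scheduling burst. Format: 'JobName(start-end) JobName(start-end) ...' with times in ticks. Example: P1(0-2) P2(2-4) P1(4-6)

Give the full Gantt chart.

t=0-2: P1@Q0 runs 2, rem=9, I/O yield, promote→Q0. Q0=[P2,P3,P4,P5,P1] Q1=[] Q2=[]
t=2-4: P2@Q0 runs 2, rem=9, I/O yield, promote→Q0. Q0=[P3,P4,P5,P1,P2] Q1=[] Q2=[]
t=4-6: P3@Q0 runs 2, rem=9, I/O yield, promote→Q0. Q0=[P4,P5,P1,P2,P3] Q1=[] Q2=[]
t=6-8: P4@Q0 runs 2, rem=11, quantum used, demote→Q1. Q0=[P5,P1,P2,P3] Q1=[P4] Q2=[]
t=8-9: P5@Q0 runs 1, rem=7, I/O yield, promote→Q0. Q0=[P1,P2,P3,P5] Q1=[P4] Q2=[]
t=9-11: P1@Q0 runs 2, rem=7, I/O yield, promote→Q0. Q0=[P2,P3,P5,P1] Q1=[P4] Q2=[]
t=11-13: P2@Q0 runs 2, rem=7, I/O yield, promote→Q0. Q0=[P3,P5,P1,P2] Q1=[P4] Q2=[]
t=13-15: P3@Q0 runs 2, rem=7, I/O yield, promote→Q0. Q0=[P5,P1,P2,P3] Q1=[P4] Q2=[]
t=15-16: P5@Q0 runs 1, rem=6, I/O yield, promote→Q0. Q0=[P1,P2,P3,P5] Q1=[P4] Q2=[]
t=16-18: P1@Q0 runs 2, rem=5, I/O yield, promote→Q0. Q0=[P2,P3,P5,P1] Q1=[P4] Q2=[]
t=18-20: P2@Q0 runs 2, rem=5, I/O yield, promote→Q0. Q0=[P3,P5,P1,P2] Q1=[P4] Q2=[]
t=20-22: P3@Q0 runs 2, rem=5, I/O yield, promote→Q0. Q0=[P5,P1,P2,P3] Q1=[P4] Q2=[]
t=22-23: P5@Q0 runs 1, rem=5, I/O yield, promote→Q0. Q0=[P1,P2,P3,P5] Q1=[P4] Q2=[]
t=23-25: P1@Q0 runs 2, rem=3, I/O yield, promote→Q0. Q0=[P2,P3,P5,P1] Q1=[P4] Q2=[]
t=25-27: P2@Q0 runs 2, rem=3, I/O yield, promote→Q0. Q0=[P3,P5,P1,P2] Q1=[P4] Q2=[]
t=27-29: P3@Q0 runs 2, rem=3, I/O yield, promote→Q0. Q0=[P5,P1,P2,P3] Q1=[P4] Q2=[]
t=29-30: P5@Q0 runs 1, rem=4, I/O yield, promote→Q0. Q0=[P1,P2,P3,P5] Q1=[P4] Q2=[]
t=30-32: P1@Q0 runs 2, rem=1, I/O yield, promote→Q0. Q0=[P2,P3,P5,P1] Q1=[P4] Q2=[]
t=32-34: P2@Q0 runs 2, rem=1, I/O yield, promote→Q0. Q0=[P3,P5,P1,P2] Q1=[P4] Q2=[]
t=34-36: P3@Q0 runs 2, rem=1, I/O yield, promote→Q0. Q0=[P5,P1,P2,P3] Q1=[P4] Q2=[]
t=36-37: P5@Q0 runs 1, rem=3, I/O yield, promote→Q0. Q0=[P1,P2,P3,P5] Q1=[P4] Q2=[]
t=37-38: P1@Q0 runs 1, rem=0, completes. Q0=[P2,P3,P5] Q1=[P4] Q2=[]
t=38-39: P2@Q0 runs 1, rem=0, completes. Q0=[P3,P5] Q1=[P4] Q2=[]
t=39-40: P3@Q0 runs 1, rem=0, completes. Q0=[P5] Q1=[P4] Q2=[]
t=40-41: P5@Q0 runs 1, rem=2, I/O yield, promote→Q0. Q0=[P5] Q1=[P4] Q2=[]
t=41-42: P5@Q0 runs 1, rem=1, I/O yield, promote→Q0. Q0=[P5] Q1=[P4] Q2=[]
t=42-43: P5@Q0 runs 1, rem=0, completes. Q0=[] Q1=[P4] Q2=[]
t=43-49: P4@Q1 runs 6, rem=5, quantum used, demote→Q2. Q0=[] Q1=[] Q2=[P4]
t=49-54: P4@Q2 runs 5, rem=0, completes. Q0=[] Q1=[] Q2=[]

Answer: P1(0-2) P2(2-4) P3(4-6) P4(6-8) P5(8-9) P1(9-11) P2(11-13) P3(13-15) P5(15-16) P1(16-18) P2(18-20) P3(20-22) P5(22-23) P1(23-25) P2(25-27) P3(27-29) P5(29-30) P1(30-32) P2(32-34) P3(34-36) P5(36-37) P1(37-38) P2(38-39) P3(39-40) P5(40-41) P5(41-42) P5(42-43) P4(43-49) P4(49-54)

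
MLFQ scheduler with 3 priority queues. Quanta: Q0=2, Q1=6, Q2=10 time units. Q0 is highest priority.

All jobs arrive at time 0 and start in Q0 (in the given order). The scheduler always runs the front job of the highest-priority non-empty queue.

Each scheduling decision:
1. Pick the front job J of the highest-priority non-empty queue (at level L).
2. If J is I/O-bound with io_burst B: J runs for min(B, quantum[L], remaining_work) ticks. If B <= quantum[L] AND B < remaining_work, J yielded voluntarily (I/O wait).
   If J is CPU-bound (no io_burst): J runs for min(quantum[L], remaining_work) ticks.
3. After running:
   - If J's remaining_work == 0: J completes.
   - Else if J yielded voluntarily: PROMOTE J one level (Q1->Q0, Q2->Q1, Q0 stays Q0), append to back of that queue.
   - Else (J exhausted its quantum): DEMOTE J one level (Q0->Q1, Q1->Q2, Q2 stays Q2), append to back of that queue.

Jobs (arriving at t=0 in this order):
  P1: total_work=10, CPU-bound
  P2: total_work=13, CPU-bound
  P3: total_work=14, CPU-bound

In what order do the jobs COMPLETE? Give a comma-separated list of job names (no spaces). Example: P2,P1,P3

Answer: P1,P2,P3

Derivation:
t=0-2: P1@Q0 runs 2, rem=8, quantum used, demote→Q1. Q0=[P2,P3] Q1=[P1] Q2=[]
t=2-4: P2@Q0 runs 2, rem=11, quantum used, demote→Q1. Q0=[P3] Q1=[P1,P2] Q2=[]
t=4-6: P3@Q0 runs 2, rem=12, quantum used, demote→Q1. Q0=[] Q1=[P1,P2,P3] Q2=[]
t=6-12: P1@Q1 runs 6, rem=2, quantum used, demote→Q2. Q0=[] Q1=[P2,P3] Q2=[P1]
t=12-18: P2@Q1 runs 6, rem=5, quantum used, demote→Q2. Q0=[] Q1=[P3] Q2=[P1,P2]
t=18-24: P3@Q1 runs 6, rem=6, quantum used, demote→Q2. Q0=[] Q1=[] Q2=[P1,P2,P3]
t=24-26: P1@Q2 runs 2, rem=0, completes. Q0=[] Q1=[] Q2=[P2,P3]
t=26-31: P2@Q2 runs 5, rem=0, completes. Q0=[] Q1=[] Q2=[P3]
t=31-37: P3@Q2 runs 6, rem=0, completes. Q0=[] Q1=[] Q2=[]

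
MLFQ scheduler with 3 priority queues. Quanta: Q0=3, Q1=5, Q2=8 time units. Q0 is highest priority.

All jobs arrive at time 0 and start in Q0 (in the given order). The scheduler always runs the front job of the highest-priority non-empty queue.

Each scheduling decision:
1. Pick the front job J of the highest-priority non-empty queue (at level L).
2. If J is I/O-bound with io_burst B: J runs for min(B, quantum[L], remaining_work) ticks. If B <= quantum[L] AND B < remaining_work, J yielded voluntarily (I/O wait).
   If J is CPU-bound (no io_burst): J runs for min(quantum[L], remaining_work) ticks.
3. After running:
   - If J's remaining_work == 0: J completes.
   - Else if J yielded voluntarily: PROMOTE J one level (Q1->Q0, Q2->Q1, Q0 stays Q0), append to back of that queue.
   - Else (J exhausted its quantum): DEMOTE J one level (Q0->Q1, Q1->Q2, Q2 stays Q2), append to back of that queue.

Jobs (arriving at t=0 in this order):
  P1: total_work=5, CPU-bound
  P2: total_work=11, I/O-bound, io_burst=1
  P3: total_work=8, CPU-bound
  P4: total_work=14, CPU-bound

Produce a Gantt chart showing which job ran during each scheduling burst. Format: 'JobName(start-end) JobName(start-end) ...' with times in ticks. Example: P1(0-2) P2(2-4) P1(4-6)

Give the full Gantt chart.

Answer: P1(0-3) P2(3-4) P3(4-7) P4(7-10) P2(10-11) P2(11-12) P2(12-13) P2(13-14) P2(14-15) P2(15-16) P2(16-17) P2(17-18) P2(18-19) P2(19-20) P1(20-22) P3(22-27) P4(27-32) P4(32-38)

Derivation:
t=0-3: P1@Q0 runs 3, rem=2, quantum used, demote→Q1. Q0=[P2,P3,P4] Q1=[P1] Q2=[]
t=3-4: P2@Q0 runs 1, rem=10, I/O yield, promote→Q0. Q0=[P3,P4,P2] Q1=[P1] Q2=[]
t=4-7: P3@Q0 runs 3, rem=5, quantum used, demote→Q1. Q0=[P4,P2] Q1=[P1,P3] Q2=[]
t=7-10: P4@Q0 runs 3, rem=11, quantum used, demote→Q1. Q0=[P2] Q1=[P1,P3,P4] Q2=[]
t=10-11: P2@Q0 runs 1, rem=9, I/O yield, promote→Q0. Q0=[P2] Q1=[P1,P3,P4] Q2=[]
t=11-12: P2@Q0 runs 1, rem=8, I/O yield, promote→Q0. Q0=[P2] Q1=[P1,P3,P4] Q2=[]
t=12-13: P2@Q0 runs 1, rem=7, I/O yield, promote→Q0. Q0=[P2] Q1=[P1,P3,P4] Q2=[]
t=13-14: P2@Q0 runs 1, rem=6, I/O yield, promote→Q0. Q0=[P2] Q1=[P1,P3,P4] Q2=[]
t=14-15: P2@Q0 runs 1, rem=5, I/O yield, promote→Q0. Q0=[P2] Q1=[P1,P3,P4] Q2=[]
t=15-16: P2@Q0 runs 1, rem=4, I/O yield, promote→Q0. Q0=[P2] Q1=[P1,P3,P4] Q2=[]
t=16-17: P2@Q0 runs 1, rem=3, I/O yield, promote→Q0. Q0=[P2] Q1=[P1,P3,P4] Q2=[]
t=17-18: P2@Q0 runs 1, rem=2, I/O yield, promote→Q0. Q0=[P2] Q1=[P1,P3,P4] Q2=[]
t=18-19: P2@Q0 runs 1, rem=1, I/O yield, promote→Q0. Q0=[P2] Q1=[P1,P3,P4] Q2=[]
t=19-20: P2@Q0 runs 1, rem=0, completes. Q0=[] Q1=[P1,P3,P4] Q2=[]
t=20-22: P1@Q1 runs 2, rem=0, completes. Q0=[] Q1=[P3,P4] Q2=[]
t=22-27: P3@Q1 runs 5, rem=0, completes. Q0=[] Q1=[P4] Q2=[]
t=27-32: P4@Q1 runs 5, rem=6, quantum used, demote→Q2. Q0=[] Q1=[] Q2=[P4]
t=32-38: P4@Q2 runs 6, rem=0, completes. Q0=[] Q1=[] Q2=[]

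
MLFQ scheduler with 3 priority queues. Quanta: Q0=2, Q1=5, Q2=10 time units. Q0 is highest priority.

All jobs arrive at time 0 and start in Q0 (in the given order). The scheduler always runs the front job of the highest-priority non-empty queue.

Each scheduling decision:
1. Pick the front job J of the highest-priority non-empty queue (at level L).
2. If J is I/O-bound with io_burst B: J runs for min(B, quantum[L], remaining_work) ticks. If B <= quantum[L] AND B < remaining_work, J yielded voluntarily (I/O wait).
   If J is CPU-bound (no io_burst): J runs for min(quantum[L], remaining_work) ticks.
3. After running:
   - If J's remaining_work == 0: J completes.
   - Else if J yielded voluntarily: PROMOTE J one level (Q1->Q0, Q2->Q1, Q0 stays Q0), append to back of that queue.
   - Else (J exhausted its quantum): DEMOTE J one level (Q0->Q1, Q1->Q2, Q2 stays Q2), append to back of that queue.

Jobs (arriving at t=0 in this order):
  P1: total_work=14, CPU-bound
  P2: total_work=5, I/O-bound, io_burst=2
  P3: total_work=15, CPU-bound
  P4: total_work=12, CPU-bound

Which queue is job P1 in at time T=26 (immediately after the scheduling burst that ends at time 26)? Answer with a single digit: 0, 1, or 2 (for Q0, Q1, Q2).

t=0-2: P1@Q0 runs 2, rem=12, quantum used, demote→Q1. Q0=[P2,P3,P4] Q1=[P1] Q2=[]
t=2-4: P2@Q0 runs 2, rem=3, I/O yield, promote→Q0. Q0=[P3,P4,P2] Q1=[P1] Q2=[]
t=4-6: P3@Q0 runs 2, rem=13, quantum used, demote→Q1. Q0=[P4,P2] Q1=[P1,P3] Q2=[]
t=6-8: P4@Q0 runs 2, rem=10, quantum used, demote→Q1. Q0=[P2] Q1=[P1,P3,P4] Q2=[]
t=8-10: P2@Q0 runs 2, rem=1, I/O yield, promote→Q0. Q0=[P2] Q1=[P1,P3,P4] Q2=[]
t=10-11: P2@Q0 runs 1, rem=0, completes. Q0=[] Q1=[P1,P3,P4] Q2=[]
t=11-16: P1@Q1 runs 5, rem=7, quantum used, demote→Q2. Q0=[] Q1=[P3,P4] Q2=[P1]
t=16-21: P3@Q1 runs 5, rem=8, quantum used, demote→Q2. Q0=[] Q1=[P4] Q2=[P1,P3]
t=21-26: P4@Q1 runs 5, rem=5, quantum used, demote→Q2. Q0=[] Q1=[] Q2=[P1,P3,P4]
t=26-33: P1@Q2 runs 7, rem=0, completes. Q0=[] Q1=[] Q2=[P3,P4]
t=33-41: P3@Q2 runs 8, rem=0, completes. Q0=[] Q1=[] Q2=[P4]
t=41-46: P4@Q2 runs 5, rem=0, completes. Q0=[] Q1=[] Q2=[]

Answer: 2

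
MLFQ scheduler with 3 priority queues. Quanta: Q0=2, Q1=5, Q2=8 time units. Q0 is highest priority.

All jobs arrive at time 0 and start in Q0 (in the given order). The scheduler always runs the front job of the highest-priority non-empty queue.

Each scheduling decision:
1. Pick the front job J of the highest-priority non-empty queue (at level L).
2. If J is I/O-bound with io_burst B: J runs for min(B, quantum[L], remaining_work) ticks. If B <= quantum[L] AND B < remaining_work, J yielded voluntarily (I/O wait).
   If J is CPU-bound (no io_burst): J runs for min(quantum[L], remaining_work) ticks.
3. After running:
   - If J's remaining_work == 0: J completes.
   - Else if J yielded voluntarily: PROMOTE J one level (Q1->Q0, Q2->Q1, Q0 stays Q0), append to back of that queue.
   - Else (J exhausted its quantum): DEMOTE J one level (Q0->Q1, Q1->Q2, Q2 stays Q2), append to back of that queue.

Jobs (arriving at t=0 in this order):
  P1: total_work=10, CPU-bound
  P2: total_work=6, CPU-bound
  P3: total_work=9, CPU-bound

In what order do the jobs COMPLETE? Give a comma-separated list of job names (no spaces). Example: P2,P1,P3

Answer: P2,P1,P3

Derivation:
t=0-2: P1@Q0 runs 2, rem=8, quantum used, demote→Q1. Q0=[P2,P3] Q1=[P1] Q2=[]
t=2-4: P2@Q0 runs 2, rem=4, quantum used, demote→Q1. Q0=[P3] Q1=[P1,P2] Q2=[]
t=4-6: P3@Q0 runs 2, rem=7, quantum used, demote→Q1. Q0=[] Q1=[P1,P2,P3] Q2=[]
t=6-11: P1@Q1 runs 5, rem=3, quantum used, demote→Q2. Q0=[] Q1=[P2,P3] Q2=[P1]
t=11-15: P2@Q1 runs 4, rem=0, completes. Q0=[] Q1=[P3] Q2=[P1]
t=15-20: P3@Q1 runs 5, rem=2, quantum used, demote→Q2. Q0=[] Q1=[] Q2=[P1,P3]
t=20-23: P1@Q2 runs 3, rem=0, completes. Q0=[] Q1=[] Q2=[P3]
t=23-25: P3@Q2 runs 2, rem=0, completes. Q0=[] Q1=[] Q2=[]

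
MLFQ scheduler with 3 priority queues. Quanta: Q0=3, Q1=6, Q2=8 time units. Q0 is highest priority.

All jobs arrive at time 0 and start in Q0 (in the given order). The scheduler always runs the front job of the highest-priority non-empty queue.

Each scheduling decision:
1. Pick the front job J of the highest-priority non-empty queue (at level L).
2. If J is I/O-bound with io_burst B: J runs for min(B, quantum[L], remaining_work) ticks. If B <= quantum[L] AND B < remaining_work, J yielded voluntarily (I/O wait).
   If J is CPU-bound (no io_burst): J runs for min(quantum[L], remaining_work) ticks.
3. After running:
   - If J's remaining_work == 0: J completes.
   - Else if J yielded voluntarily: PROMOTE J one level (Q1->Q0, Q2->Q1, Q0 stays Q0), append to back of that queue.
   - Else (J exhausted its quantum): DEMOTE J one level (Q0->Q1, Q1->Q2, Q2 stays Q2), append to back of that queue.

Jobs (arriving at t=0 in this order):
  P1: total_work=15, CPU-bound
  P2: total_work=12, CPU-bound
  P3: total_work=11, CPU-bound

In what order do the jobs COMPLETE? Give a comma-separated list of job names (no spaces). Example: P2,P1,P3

t=0-3: P1@Q0 runs 3, rem=12, quantum used, demote→Q1. Q0=[P2,P3] Q1=[P1] Q2=[]
t=3-6: P2@Q0 runs 3, rem=9, quantum used, demote→Q1. Q0=[P3] Q1=[P1,P2] Q2=[]
t=6-9: P3@Q0 runs 3, rem=8, quantum used, demote→Q1. Q0=[] Q1=[P1,P2,P3] Q2=[]
t=9-15: P1@Q1 runs 6, rem=6, quantum used, demote→Q2. Q0=[] Q1=[P2,P3] Q2=[P1]
t=15-21: P2@Q1 runs 6, rem=3, quantum used, demote→Q2. Q0=[] Q1=[P3] Q2=[P1,P2]
t=21-27: P3@Q1 runs 6, rem=2, quantum used, demote→Q2. Q0=[] Q1=[] Q2=[P1,P2,P3]
t=27-33: P1@Q2 runs 6, rem=0, completes. Q0=[] Q1=[] Q2=[P2,P3]
t=33-36: P2@Q2 runs 3, rem=0, completes. Q0=[] Q1=[] Q2=[P3]
t=36-38: P3@Q2 runs 2, rem=0, completes. Q0=[] Q1=[] Q2=[]

Answer: P1,P2,P3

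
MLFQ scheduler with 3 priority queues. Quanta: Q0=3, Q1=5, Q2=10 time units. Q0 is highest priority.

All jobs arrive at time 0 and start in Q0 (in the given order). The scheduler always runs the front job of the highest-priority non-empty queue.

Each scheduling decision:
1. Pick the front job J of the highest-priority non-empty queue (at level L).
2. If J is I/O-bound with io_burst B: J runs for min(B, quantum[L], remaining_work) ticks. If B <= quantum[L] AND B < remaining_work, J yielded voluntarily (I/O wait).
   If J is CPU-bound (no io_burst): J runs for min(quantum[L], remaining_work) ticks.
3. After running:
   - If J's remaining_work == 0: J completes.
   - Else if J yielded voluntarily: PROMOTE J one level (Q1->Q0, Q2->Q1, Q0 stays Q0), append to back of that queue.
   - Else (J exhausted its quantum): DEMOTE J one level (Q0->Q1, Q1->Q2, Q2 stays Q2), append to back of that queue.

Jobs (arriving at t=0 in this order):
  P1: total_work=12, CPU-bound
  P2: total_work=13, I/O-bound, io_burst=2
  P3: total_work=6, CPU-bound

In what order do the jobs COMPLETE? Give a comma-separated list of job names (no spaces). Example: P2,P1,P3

t=0-3: P1@Q0 runs 3, rem=9, quantum used, demote→Q1. Q0=[P2,P3] Q1=[P1] Q2=[]
t=3-5: P2@Q0 runs 2, rem=11, I/O yield, promote→Q0. Q0=[P3,P2] Q1=[P1] Q2=[]
t=5-8: P3@Q0 runs 3, rem=3, quantum used, demote→Q1. Q0=[P2] Q1=[P1,P3] Q2=[]
t=8-10: P2@Q0 runs 2, rem=9, I/O yield, promote→Q0. Q0=[P2] Q1=[P1,P3] Q2=[]
t=10-12: P2@Q0 runs 2, rem=7, I/O yield, promote→Q0. Q0=[P2] Q1=[P1,P3] Q2=[]
t=12-14: P2@Q0 runs 2, rem=5, I/O yield, promote→Q0. Q0=[P2] Q1=[P1,P3] Q2=[]
t=14-16: P2@Q0 runs 2, rem=3, I/O yield, promote→Q0. Q0=[P2] Q1=[P1,P3] Q2=[]
t=16-18: P2@Q0 runs 2, rem=1, I/O yield, promote→Q0. Q0=[P2] Q1=[P1,P3] Q2=[]
t=18-19: P2@Q0 runs 1, rem=0, completes. Q0=[] Q1=[P1,P3] Q2=[]
t=19-24: P1@Q1 runs 5, rem=4, quantum used, demote→Q2. Q0=[] Q1=[P3] Q2=[P1]
t=24-27: P3@Q1 runs 3, rem=0, completes. Q0=[] Q1=[] Q2=[P1]
t=27-31: P1@Q2 runs 4, rem=0, completes. Q0=[] Q1=[] Q2=[]

Answer: P2,P3,P1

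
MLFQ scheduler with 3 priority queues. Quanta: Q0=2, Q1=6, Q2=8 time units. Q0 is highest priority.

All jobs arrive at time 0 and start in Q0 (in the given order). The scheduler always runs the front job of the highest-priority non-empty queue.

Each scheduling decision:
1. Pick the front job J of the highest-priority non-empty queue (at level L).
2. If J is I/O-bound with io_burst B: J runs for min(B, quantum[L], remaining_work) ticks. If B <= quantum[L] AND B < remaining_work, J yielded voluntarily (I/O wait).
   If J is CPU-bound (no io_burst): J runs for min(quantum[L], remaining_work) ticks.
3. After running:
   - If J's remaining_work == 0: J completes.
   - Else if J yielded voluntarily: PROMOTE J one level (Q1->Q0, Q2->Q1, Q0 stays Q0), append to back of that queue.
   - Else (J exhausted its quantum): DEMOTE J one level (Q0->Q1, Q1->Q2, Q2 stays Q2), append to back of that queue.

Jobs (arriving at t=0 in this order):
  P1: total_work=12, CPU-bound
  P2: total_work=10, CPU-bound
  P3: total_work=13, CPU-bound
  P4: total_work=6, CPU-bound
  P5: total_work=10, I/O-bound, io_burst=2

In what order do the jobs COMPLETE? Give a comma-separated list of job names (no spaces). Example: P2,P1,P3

Answer: P5,P4,P1,P2,P3

Derivation:
t=0-2: P1@Q0 runs 2, rem=10, quantum used, demote→Q1. Q0=[P2,P3,P4,P5] Q1=[P1] Q2=[]
t=2-4: P2@Q0 runs 2, rem=8, quantum used, demote→Q1. Q0=[P3,P4,P5] Q1=[P1,P2] Q2=[]
t=4-6: P3@Q0 runs 2, rem=11, quantum used, demote→Q1. Q0=[P4,P5] Q1=[P1,P2,P3] Q2=[]
t=6-8: P4@Q0 runs 2, rem=4, quantum used, demote→Q1. Q0=[P5] Q1=[P1,P2,P3,P4] Q2=[]
t=8-10: P5@Q0 runs 2, rem=8, I/O yield, promote→Q0. Q0=[P5] Q1=[P1,P2,P3,P4] Q2=[]
t=10-12: P5@Q0 runs 2, rem=6, I/O yield, promote→Q0. Q0=[P5] Q1=[P1,P2,P3,P4] Q2=[]
t=12-14: P5@Q0 runs 2, rem=4, I/O yield, promote→Q0. Q0=[P5] Q1=[P1,P2,P3,P4] Q2=[]
t=14-16: P5@Q0 runs 2, rem=2, I/O yield, promote→Q0. Q0=[P5] Q1=[P1,P2,P3,P4] Q2=[]
t=16-18: P5@Q0 runs 2, rem=0, completes. Q0=[] Q1=[P1,P2,P3,P4] Q2=[]
t=18-24: P1@Q1 runs 6, rem=4, quantum used, demote→Q2. Q0=[] Q1=[P2,P3,P4] Q2=[P1]
t=24-30: P2@Q1 runs 6, rem=2, quantum used, demote→Q2. Q0=[] Q1=[P3,P4] Q2=[P1,P2]
t=30-36: P3@Q1 runs 6, rem=5, quantum used, demote→Q2. Q0=[] Q1=[P4] Q2=[P1,P2,P3]
t=36-40: P4@Q1 runs 4, rem=0, completes. Q0=[] Q1=[] Q2=[P1,P2,P3]
t=40-44: P1@Q2 runs 4, rem=0, completes. Q0=[] Q1=[] Q2=[P2,P3]
t=44-46: P2@Q2 runs 2, rem=0, completes. Q0=[] Q1=[] Q2=[P3]
t=46-51: P3@Q2 runs 5, rem=0, completes. Q0=[] Q1=[] Q2=[]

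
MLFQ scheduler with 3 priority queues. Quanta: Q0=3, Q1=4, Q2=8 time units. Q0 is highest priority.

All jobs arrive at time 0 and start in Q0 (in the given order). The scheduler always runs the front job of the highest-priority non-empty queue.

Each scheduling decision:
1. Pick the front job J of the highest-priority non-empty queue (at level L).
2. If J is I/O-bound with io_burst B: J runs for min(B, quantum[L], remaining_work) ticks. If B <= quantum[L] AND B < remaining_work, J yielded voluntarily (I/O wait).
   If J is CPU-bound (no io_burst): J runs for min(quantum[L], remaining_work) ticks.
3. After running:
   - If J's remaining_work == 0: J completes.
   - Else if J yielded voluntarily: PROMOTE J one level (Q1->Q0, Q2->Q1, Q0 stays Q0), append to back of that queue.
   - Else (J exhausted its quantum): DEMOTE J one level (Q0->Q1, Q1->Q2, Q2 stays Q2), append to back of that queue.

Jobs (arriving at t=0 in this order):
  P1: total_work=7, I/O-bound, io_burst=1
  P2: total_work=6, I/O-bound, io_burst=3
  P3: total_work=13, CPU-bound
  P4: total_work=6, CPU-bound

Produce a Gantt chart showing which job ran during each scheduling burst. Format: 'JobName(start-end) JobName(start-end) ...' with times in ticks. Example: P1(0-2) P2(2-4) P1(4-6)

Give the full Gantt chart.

Answer: P1(0-1) P2(1-4) P3(4-7) P4(7-10) P1(10-11) P2(11-14) P1(14-15) P1(15-16) P1(16-17) P1(17-18) P1(18-19) P3(19-23) P4(23-26) P3(26-32)

Derivation:
t=0-1: P1@Q0 runs 1, rem=6, I/O yield, promote→Q0. Q0=[P2,P3,P4,P1] Q1=[] Q2=[]
t=1-4: P2@Q0 runs 3, rem=3, I/O yield, promote→Q0. Q0=[P3,P4,P1,P2] Q1=[] Q2=[]
t=4-7: P3@Q0 runs 3, rem=10, quantum used, demote→Q1. Q0=[P4,P1,P2] Q1=[P3] Q2=[]
t=7-10: P4@Q0 runs 3, rem=3, quantum used, demote→Q1. Q0=[P1,P2] Q1=[P3,P4] Q2=[]
t=10-11: P1@Q0 runs 1, rem=5, I/O yield, promote→Q0. Q0=[P2,P1] Q1=[P3,P4] Q2=[]
t=11-14: P2@Q0 runs 3, rem=0, completes. Q0=[P1] Q1=[P3,P4] Q2=[]
t=14-15: P1@Q0 runs 1, rem=4, I/O yield, promote→Q0. Q0=[P1] Q1=[P3,P4] Q2=[]
t=15-16: P1@Q0 runs 1, rem=3, I/O yield, promote→Q0. Q0=[P1] Q1=[P3,P4] Q2=[]
t=16-17: P1@Q0 runs 1, rem=2, I/O yield, promote→Q0. Q0=[P1] Q1=[P3,P4] Q2=[]
t=17-18: P1@Q0 runs 1, rem=1, I/O yield, promote→Q0. Q0=[P1] Q1=[P3,P4] Q2=[]
t=18-19: P1@Q0 runs 1, rem=0, completes. Q0=[] Q1=[P3,P4] Q2=[]
t=19-23: P3@Q1 runs 4, rem=6, quantum used, demote→Q2. Q0=[] Q1=[P4] Q2=[P3]
t=23-26: P4@Q1 runs 3, rem=0, completes. Q0=[] Q1=[] Q2=[P3]
t=26-32: P3@Q2 runs 6, rem=0, completes. Q0=[] Q1=[] Q2=[]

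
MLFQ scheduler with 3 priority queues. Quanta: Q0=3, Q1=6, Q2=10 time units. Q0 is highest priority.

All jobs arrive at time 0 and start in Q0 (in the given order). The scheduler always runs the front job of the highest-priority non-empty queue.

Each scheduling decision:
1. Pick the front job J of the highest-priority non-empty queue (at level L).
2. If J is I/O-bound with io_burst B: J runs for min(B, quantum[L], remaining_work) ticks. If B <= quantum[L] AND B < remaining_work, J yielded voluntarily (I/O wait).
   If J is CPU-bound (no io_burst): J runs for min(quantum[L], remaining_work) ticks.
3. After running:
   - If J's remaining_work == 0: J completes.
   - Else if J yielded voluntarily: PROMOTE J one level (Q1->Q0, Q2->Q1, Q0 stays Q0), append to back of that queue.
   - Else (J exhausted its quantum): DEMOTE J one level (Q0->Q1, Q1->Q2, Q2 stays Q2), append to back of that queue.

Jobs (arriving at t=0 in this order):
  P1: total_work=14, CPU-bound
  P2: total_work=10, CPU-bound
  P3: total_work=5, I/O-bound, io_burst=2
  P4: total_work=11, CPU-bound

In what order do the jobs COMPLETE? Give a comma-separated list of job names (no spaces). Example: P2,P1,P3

t=0-3: P1@Q0 runs 3, rem=11, quantum used, demote→Q1. Q0=[P2,P3,P4] Q1=[P1] Q2=[]
t=3-6: P2@Q0 runs 3, rem=7, quantum used, demote→Q1. Q0=[P3,P4] Q1=[P1,P2] Q2=[]
t=6-8: P3@Q0 runs 2, rem=3, I/O yield, promote→Q0. Q0=[P4,P3] Q1=[P1,P2] Q2=[]
t=8-11: P4@Q0 runs 3, rem=8, quantum used, demote→Q1. Q0=[P3] Q1=[P1,P2,P4] Q2=[]
t=11-13: P3@Q0 runs 2, rem=1, I/O yield, promote→Q0. Q0=[P3] Q1=[P1,P2,P4] Q2=[]
t=13-14: P3@Q0 runs 1, rem=0, completes. Q0=[] Q1=[P1,P2,P4] Q2=[]
t=14-20: P1@Q1 runs 6, rem=5, quantum used, demote→Q2. Q0=[] Q1=[P2,P4] Q2=[P1]
t=20-26: P2@Q1 runs 6, rem=1, quantum used, demote→Q2. Q0=[] Q1=[P4] Q2=[P1,P2]
t=26-32: P4@Q1 runs 6, rem=2, quantum used, demote→Q2. Q0=[] Q1=[] Q2=[P1,P2,P4]
t=32-37: P1@Q2 runs 5, rem=0, completes. Q0=[] Q1=[] Q2=[P2,P4]
t=37-38: P2@Q2 runs 1, rem=0, completes. Q0=[] Q1=[] Q2=[P4]
t=38-40: P4@Q2 runs 2, rem=0, completes. Q0=[] Q1=[] Q2=[]

Answer: P3,P1,P2,P4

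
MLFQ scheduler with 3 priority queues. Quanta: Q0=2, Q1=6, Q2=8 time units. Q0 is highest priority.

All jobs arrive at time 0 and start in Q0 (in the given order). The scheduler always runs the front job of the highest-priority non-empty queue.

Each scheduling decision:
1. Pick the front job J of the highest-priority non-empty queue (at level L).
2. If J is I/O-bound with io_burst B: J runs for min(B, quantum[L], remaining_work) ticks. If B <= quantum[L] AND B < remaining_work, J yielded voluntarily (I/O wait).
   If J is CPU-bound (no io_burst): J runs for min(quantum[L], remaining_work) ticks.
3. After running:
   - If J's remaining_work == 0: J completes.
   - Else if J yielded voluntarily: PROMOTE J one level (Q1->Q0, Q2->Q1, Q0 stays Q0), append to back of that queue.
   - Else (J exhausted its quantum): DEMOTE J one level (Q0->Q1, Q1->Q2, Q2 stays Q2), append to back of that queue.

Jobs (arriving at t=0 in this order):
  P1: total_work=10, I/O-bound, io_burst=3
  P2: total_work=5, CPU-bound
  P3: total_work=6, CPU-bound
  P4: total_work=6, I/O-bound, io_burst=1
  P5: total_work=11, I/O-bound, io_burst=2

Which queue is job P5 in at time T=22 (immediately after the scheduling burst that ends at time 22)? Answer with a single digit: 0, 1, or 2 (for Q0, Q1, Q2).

t=0-2: P1@Q0 runs 2, rem=8, quantum used, demote→Q1. Q0=[P2,P3,P4,P5] Q1=[P1] Q2=[]
t=2-4: P2@Q0 runs 2, rem=3, quantum used, demote→Q1. Q0=[P3,P4,P5] Q1=[P1,P2] Q2=[]
t=4-6: P3@Q0 runs 2, rem=4, quantum used, demote→Q1. Q0=[P4,P5] Q1=[P1,P2,P3] Q2=[]
t=6-7: P4@Q0 runs 1, rem=5, I/O yield, promote→Q0. Q0=[P5,P4] Q1=[P1,P2,P3] Q2=[]
t=7-9: P5@Q0 runs 2, rem=9, I/O yield, promote→Q0. Q0=[P4,P5] Q1=[P1,P2,P3] Q2=[]
t=9-10: P4@Q0 runs 1, rem=4, I/O yield, promote→Q0. Q0=[P5,P4] Q1=[P1,P2,P3] Q2=[]
t=10-12: P5@Q0 runs 2, rem=7, I/O yield, promote→Q0. Q0=[P4,P5] Q1=[P1,P2,P3] Q2=[]
t=12-13: P4@Q0 runs 1, rem=3, I/O yield, promote→Q0. Q0=[P5,P4] Q1=[P1,P2,P3] Q2=[]
t=13-15: P5@Q0 runs 2, rem=5, I/O yield, promote→Q0. Q0=[P4,P5] Q1=[P1,P2,P3] Q2=[]
t=15-16: P4@Q0 runs 1, rem=2, I/O yield, promote→Q0. Q0=[P5,P4] Q1=[P1,P2,P3] Q2=[]
t=16-18: P5@Q0 runs 2, rem=3, I/O yield, promote→Q0. Q0=[P4,P5] Q1=[P1,P2,P3] Q2=[]
t=18-19: P4@Q0 runs 1, rem=1, I/O yield, promote→Q0. Q0=[P5,P4] Q1=[P1,P2,P3] Q2=[]
t=19-21: P5@Q0 runs 2, rem=1, I/O yield, promote→Q0. Q0=[P4,P5] Q1=[P1,P2,P3] Q2=[]
t=21-22: P4@Q0 runs 1, rem=0, completes. Q0=[P5] Q1=[P1,P2,P3] Q2=[]
t=22-23: P5@Q0 runs 1, rem=0, completes. Q0=[] Q1=[P1,P2,P3] Q2=[]
t=23-26: P1@Q1 runs 3, rem=5, I/O yield, promote→Q0. Q0=[P1] Q1=[P2,P3] Q2=[]
t=26-28: P1@Q0 runs 2, rem=3, quantum used, demote→Q1. Q0=[] Q1=[P2,P3,P1] Q2=[]
t=28-31: P2@Q1 runs 3, rem=0, completes. Q0=[] Q1=[P3,P1] Q2=[]
t=31-35: P3@Q1 runs 4, rem=0, completes. Q0=[] Q1=[P1] Q2=[]
t=35-38: P1@Q1 runs 3, rem=0, completes. Q0=[] Q1=[] Q2=[]

Answer: 0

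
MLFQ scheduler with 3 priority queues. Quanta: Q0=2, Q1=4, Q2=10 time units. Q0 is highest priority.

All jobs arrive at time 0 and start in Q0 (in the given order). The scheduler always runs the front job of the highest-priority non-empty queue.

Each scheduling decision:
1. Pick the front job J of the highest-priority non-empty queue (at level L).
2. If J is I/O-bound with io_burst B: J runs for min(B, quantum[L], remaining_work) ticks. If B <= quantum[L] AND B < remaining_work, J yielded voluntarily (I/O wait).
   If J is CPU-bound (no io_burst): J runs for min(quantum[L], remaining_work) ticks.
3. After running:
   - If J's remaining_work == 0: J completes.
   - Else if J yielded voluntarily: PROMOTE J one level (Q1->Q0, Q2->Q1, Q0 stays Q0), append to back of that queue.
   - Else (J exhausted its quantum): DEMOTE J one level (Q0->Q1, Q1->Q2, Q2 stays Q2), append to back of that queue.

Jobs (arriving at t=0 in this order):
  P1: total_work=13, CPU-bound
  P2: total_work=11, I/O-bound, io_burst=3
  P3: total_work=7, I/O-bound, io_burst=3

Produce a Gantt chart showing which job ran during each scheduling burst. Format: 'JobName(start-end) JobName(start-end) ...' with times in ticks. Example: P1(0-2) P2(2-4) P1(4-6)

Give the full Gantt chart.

Answer: P1(0-2) P2(2-4) P3(4-6) P1(6-10) P2(10-13) P2(13-15) P3(15-18) P3(18-20) P2(20-23) P2(23-24) P1(24-31)

Derivation:
t=0-2: P1@Q0 runs 2, rem=11, quantum used, demote→Q1. Q0=[P2,P3] Q1=[P1] Q2=[]
t=2-4: P2@Q0 runs 2, rem=9, quantum used, demote→Q1. Q0=[P3] Q1=[P1,P2] Q2=[]
t=4-6: P3@Q0 runs 2, rem=5, quantum used, demote→Q1. Q0=[] Q1=[P1,P2,P3] Q2=[]
t=6-10: P1@Q1 runs 4, rem=7, quantum used, demote→Q2. Q0=[] Q1=[P2,P3] Q2=[P1]
t=10-13: P2@Q1 runs 3, rem=6, I/O yield, promote→Q0. Q0=[P2] Q1=[P3] Q2=[P1]
t=13-15: P2@Q0 runs 2, rem=4, quantum used, demote→Q1. Q0=[] Q1=[P3,P2] Q2=[P1]
t=15-18: P3@Q1 runs 3, rem=2, I/O yield, promote→Q0. Q0=[P3] Q1=[P2] Q2=[P1]
t=18-20: P3@Q0 runs 2, rem=0, completes. Q0=[] Q1=[P2] Q2=[P1]
t=20-23: P2@Q1 runs 3, rem=1, I/O yield, promote→Q0. Q0=[P2] Q1=[] Q2=[P1]
t=23-24: P2@Q0 runs 1, rem=0, completes. Q0=[] Q1=[] Q2=[P1]
t=24-31: P1@Q2 runs 7, rem=0, completes. Q0=[] Q1=[] Q2=[]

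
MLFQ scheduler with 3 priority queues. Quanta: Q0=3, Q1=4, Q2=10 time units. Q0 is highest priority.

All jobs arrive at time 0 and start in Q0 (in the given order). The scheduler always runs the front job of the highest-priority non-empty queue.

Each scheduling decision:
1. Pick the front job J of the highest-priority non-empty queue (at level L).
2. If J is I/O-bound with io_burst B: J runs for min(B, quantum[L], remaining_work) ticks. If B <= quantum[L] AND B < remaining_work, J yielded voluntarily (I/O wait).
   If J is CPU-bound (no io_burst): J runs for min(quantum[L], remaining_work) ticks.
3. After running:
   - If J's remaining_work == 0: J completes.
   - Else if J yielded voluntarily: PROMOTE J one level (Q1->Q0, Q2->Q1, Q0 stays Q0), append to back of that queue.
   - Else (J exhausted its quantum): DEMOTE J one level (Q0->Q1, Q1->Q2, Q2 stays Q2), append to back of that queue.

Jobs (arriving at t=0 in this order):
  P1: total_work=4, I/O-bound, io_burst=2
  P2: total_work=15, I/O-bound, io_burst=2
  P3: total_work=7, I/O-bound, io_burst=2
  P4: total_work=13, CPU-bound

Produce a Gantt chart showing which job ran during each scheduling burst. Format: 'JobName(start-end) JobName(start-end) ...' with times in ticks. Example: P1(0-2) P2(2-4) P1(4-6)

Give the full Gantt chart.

Answer: P1(0-2) P2(2-4) P3(4-6) P4(6-9) P1(9-11) P2(11-13) P3(13-15) P2(15-17) P3(17-19) P2(19-21) P3(21-22) P2(22-24) P2(24-26) P2(26-28) P2(28-29) P4(29-33) P4(33-39)

Derivation:
t=0-2: P1@Q0 runs 2, rem=2, I/O yield, promote→Q0. Q0=[P2,P3,P4,P1] Q1=[] Q2=[]
t=2-4: P2@Q0 runs 2, rem=13, I/O yield, promote→Q0. Q0=[P3,P4,P1,P2] Q1=[] Q2=[]
t=4-6: P3@Q0 runs 2, rem=5, I/O yield, promote→Q0. Q0=[P4,P1,P2,P3] Q1=[] Q2=[]
t=6-9: P4@Q0 runs 3, rem=10, quantum used, demote→Q1. Q0=[P1,P2,P3] Q1=[P4] Q2=[]
t=9-11: P1@Q0 runs 2, rem=0, completes. Q0=[P2,P3] Q1=[P4] Q2=[]
t=11-13: P2@Q0 runs 2, rem=11, I/O yield, promote→Q0. Q0=[P3,P2] Q1=[P4] Q2=[]
t=13-15: P3@Q0 runs 2, rem=3, I/O yield, promote→Q0. Q0=[P2,P3] Q1=[P4] Q2=[]
t=15-17: P2@Q0 runs 2, rem=9, I/O yield, promote→Q0. Q0=[P3,P2] Q1=[P4] Q2=[]
t=17-19: P3@Q0 runs 2, rem=1, I/O yield, promote→Q0. Q0=[P2,P3] Q1=[P4] Q2=[]
t=19-21: P2@Q0 runs 2, rem=7, I/O yield, promote→Q0. Q0=[P3,P2] Q1=[P4] Q2=[]
t=21-22: P3@Q0 runs 1, rem=0, completes. Q0=[P2] Q1=[P4] Q2=[]
t=22-24: P2@Q0 runs 2, rem=5, I/O yield, promote→Q0. Q0=[P2] Q1=[P4] Q2=[]
t=24-26: P2@Q0 runs 2, rem=3, I/O yield, promote→Q0. Q0=[P2] Q1=[P4] Q2=[]
t=26-28: P2@Q0 runs 2, rem=1, I/O yield, promote→Q0. Q0=[P2] Q1=[P4] Q2=[]
t=28-29: P2@Q0 runs 1, rem=0, completes. Q0=[] Q1=[P4] Q2=[]
t=29-33: P4@Q1 runs 4, rem=6, quantum used, demote→Q2. Q0=[] Q1=[] Q2=[P4]
t=33-39: P4@Q2 runs 6, rem=0, completes. Q0=[] Q1=[] Q2=[]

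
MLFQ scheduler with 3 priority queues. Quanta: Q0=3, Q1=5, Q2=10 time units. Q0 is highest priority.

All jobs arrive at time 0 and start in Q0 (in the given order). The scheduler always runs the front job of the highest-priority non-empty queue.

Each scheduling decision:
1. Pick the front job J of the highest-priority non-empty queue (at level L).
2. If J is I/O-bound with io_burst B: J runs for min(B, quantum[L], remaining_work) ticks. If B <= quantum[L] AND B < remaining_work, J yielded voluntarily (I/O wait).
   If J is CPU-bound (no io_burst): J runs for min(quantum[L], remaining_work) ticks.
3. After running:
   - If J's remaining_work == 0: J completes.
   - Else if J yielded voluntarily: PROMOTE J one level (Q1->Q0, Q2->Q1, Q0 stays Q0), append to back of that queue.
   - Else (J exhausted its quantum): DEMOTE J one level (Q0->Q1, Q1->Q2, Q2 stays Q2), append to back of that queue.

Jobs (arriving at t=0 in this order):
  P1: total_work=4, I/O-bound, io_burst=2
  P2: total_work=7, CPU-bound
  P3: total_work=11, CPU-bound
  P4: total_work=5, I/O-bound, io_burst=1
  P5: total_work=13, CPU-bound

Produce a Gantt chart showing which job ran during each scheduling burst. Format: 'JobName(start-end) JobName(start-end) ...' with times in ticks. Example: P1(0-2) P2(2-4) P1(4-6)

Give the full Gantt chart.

t=0-2: P1@Q0 runs 2, rem=2, I/O yield, promote→Q0. Q0=[P2,P3,P4,P5,P1] Q1=[] Q2=[]
t=2-5: P2@Q0 runs 3, rem=4, quantum used, demote→Q1. Q0=[P3,P4,P5,P1] Q1=[P2] Q2=[]
t=5-8: P3@Q0 runs 3, rem=8, quantum used, demote→Q1. Q0=[P4,P5,P1] Q1=[P2,P3] Q2=[]
t=8-9: P4@Q0 runs 1, rem=4, I/O yield, promote→Q0. Q0=[P5,P1,P4] Q1=[P2,P3] Q2=[]
t=9-12: P5@Q0 runs 3, rem=10, quantum used, demote→Q1. Q0=[P1,P4] Q1=[P2,P3,P5] Q2=[]
t=12-14: P1@Q0 runs 2, rem=0, completes. Q0=[P4] Q1=[P2,P3,P5] Q2=[]
t=14-15: P4@Q0 runs 1, rem=3, I/O yield, promote→Q0. Q0=[P4] Q1=[P2,P3,P5] Q2=[]
t=15-16: P4@Q0 runs 1, rem=2, I/O yield, promote→Q0. Q0=[P4] Q1=[P2,P3,P5] Q2=[]
t=16-17: P4@Q0 runs 1, rem=1, I/O yield, promote→Q0. Q0=[P4] Q1=[P2,P3,P5] Q2=[]
t=17-18: P4@Q0 runs 1, rem=0, completes. Q0=[] Q1=[P2,P3,P5] Q2=[]
t=18-22: P2@Q1 runs 4, rem=0, completes. Q0=[] Q1=[P3,P5] Q2=[]
t=22-27: P3@Q1 runs 5, rem=3, quantum used, demote→Q2. Q0=[] Q1=[P5] Q2=[P3]
t=27-32: P5@Q1 runs 5, rem=5, quantum used, demote→Q2. Q0=[] Q1=[] Q2=[P3,P5]
t=32-35: P3@Q2 runs 3, rem=0, completes. Q0=[] Q1=[] Q2=[P5]
t=35-40: P5@Q2 runs 5, rem=0, completes. Q0=[] Q1=[] Q2=[]

Answer: P1(0-2) P2(2-5) P3(5-8) P4(8-9) P5(9-12) P1(12-14) P4(14-15) P4(15-16) P4(16-17) P4(17-18) P2(18-22) P3(22-27) P5(27-32) P3(32-35) P5(35-40)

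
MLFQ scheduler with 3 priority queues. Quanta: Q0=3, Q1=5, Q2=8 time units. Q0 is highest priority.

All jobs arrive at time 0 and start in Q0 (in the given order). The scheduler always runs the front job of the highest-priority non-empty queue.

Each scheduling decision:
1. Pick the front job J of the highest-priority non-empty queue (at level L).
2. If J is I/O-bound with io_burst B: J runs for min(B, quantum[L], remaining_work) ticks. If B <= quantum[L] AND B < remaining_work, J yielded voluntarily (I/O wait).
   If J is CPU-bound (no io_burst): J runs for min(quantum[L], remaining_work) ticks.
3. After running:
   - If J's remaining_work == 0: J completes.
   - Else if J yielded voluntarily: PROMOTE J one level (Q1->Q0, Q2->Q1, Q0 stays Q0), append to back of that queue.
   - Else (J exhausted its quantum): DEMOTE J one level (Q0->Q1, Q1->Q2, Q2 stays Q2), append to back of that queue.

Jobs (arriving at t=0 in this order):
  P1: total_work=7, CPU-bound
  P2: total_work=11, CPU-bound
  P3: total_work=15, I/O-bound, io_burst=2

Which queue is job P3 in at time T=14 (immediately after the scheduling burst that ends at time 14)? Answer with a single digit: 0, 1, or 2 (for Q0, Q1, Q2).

t=0-3: P1@Q0 runs 3, rem=4, quantum used, demote→Q1. Q0=[P2,P3] Q1=[P1] Q2=[]
t=3-6: P2@Q0 runs 3, rem=8, quantum used, demote→Q1. Q0=[P3] Q1=[P1,P2] Q2=[]
t=6-8: P3@Q0 runs 2, rem=13, I/O yield, promote→Q0. Q0=[P3] Q1=[P1,P2] Q2=[]
t=8-10: P3@Q0 runs 2, rem=11, I/O yield, promote→Q0. Q0=[P3] Q1=[P1,P2] Q2=[]
t=10-12: P3@Q0 runs 2, rem=9, I/O yield, promote→Q0. Q0=[P3] Q1=[P1,P2] Q2=[]
t=12-14: P3@Q0 runs 2, rem=7, I/O yield, promote→Q0. Q0=[P3] Q1=[P1,P2] Q2=[]
t=14-16: P3@Q0 runs 2, rem=5, I/O yield, promote→Q0. Q0=[P3] Q1=[P1,P2] Q2=[]
t=16-18: P3@Q0 runs 2, rem=3, I/O yield, promote→Q0. Q0=[P3] Q1=[P1,P2] Q2=[]
t=18-20: P3@Q0 runs 2, rem=1, I/O yield, promote→Q0. Q0=[P3] Q1=[P1,P2] Q2=[]
t=20-21: P3@Q0 runs 1, rem=0, completes. Q0=[] Q1=[P1,P2] Q2=[]
t=21-25: P1@Q1 runs 4, rem=0, completes. Q0=[] Q1=[P2] Q2=[]
t=25-30: P2@Q1 runs 5, rem=3, quantum used, demote→Q2. Q0=[] Q1=[] Q2=[P2]
t=30-33: P2@Q2 runs 3, rem=0, completes. Q0=[] Q1=[] Q2=[]

Answer: 0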